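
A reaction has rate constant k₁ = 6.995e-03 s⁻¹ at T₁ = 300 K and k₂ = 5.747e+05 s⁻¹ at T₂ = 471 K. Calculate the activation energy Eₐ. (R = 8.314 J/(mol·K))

125.2 kJ/mol

Step 1: Use the two-temperature Arrhenius form: ln(k₂/k₁) = -Eₐ/R × (1/T₂ - 1/T₁)
Step 2: ln(k₂/k₁) = ln(5.747e+05/6.995e-03) = ln(8.21587e+07) = 18.2242
Step 3: 1/T₂ - 1/T₁ = 1/471 - 1/300 = -1.210191e-03 K⁻¹
Step 4: Eₐ = -R × ln(k₂/k₁) / (1/T₂ - 1/T₁) = -8.314 × 18.2242 / -1.210191e-03
Step 5: Eₐ = 1.2520e+05 J/mol = 125.2 kJ/mol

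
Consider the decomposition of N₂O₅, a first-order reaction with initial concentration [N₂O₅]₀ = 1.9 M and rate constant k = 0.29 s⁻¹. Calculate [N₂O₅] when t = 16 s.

0.01835 M

Step 1: For a first-order reaction: [N₂O₅] = [N₂O₅]₀ × e^(-kt)
Step 2: [N₂O₅] = 1.9 × e^(-0.29 × 16)
Step 3: [N₂O₅] = 1.9 × e^(-4.64)
Step 4: [N₂O₅] = 1.9 × 0.0096577 = 0.01835 M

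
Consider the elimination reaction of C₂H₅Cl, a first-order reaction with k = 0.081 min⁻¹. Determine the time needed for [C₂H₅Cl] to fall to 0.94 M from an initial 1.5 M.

5.77 min

Step 1: For first-order: t = ln([C₂H₅Cl]₀/[C₂H₅Cl])/k
Step 2: t = ln(1.5/0.94)/0.081
Step 3: t = ln(1.596)/0.081
Step 4: t = 0.4673/0.081 = 5.77 min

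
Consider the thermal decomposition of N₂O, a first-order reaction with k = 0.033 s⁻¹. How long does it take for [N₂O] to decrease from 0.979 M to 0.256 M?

40.65 s

Step 1: For first-order: t = ln([N₂O]₀/[N₂O])/k
Step 2: t = ln(0.979/0.256)/0.033
Step 3: t = ln(3.824)/0.033
Step 4: t = 1.341/0.033 = 40.65 s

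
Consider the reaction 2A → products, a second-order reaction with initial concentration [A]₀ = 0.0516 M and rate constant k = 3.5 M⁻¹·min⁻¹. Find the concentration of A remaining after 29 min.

0.008273 M

Step 1: For a second-order reaction: 1/[A] = 1/[A]₀ + kt
Step 2: 1/[A] = 1/0.0516 + 3.5 × 29
Step 3: 1/[A] = 19.38 + 101.5 = 120.9
Step 4: [A] = 1/120.9 = 0.008273 M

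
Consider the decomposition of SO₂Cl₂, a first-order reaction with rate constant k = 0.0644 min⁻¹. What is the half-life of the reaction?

10.76 min

Step 1: For a first-order reaction, t₁/₂ = ln(2)/k
Step 2: t₁/₂ = ln(2)/0.0644
Step 3: t₁/₂ = 0.6931/0.0644 = 10.76 min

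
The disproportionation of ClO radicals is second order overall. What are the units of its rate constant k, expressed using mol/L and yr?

(mol/L)⁻¹·yr⁻¹

Step 1: For overall order n, rate = k × (concentration)^n.
Step 2: Rate has units mol/L·yr⁻¹; concentration term has units (mol/L)^2.
Step 3: k = rate / (concentration)^n, so units of k = (mol/L)^(1-2)·yr⁻¹ = (mol/L)⁻¹·yr⁻¹.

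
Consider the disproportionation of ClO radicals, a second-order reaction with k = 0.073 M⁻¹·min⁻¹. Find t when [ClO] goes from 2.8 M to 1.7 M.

3.166 min

Step 1: For second-order: t = (1/[ClO] - 1/[ClO]₀)/k
Step 2: t = (1/1.7 - 1/2.8)/0.073
Step 3: t = (0.5882 - 0.3571)/0.073
Step 4: t = 0.2311/0.073 = 3.166 min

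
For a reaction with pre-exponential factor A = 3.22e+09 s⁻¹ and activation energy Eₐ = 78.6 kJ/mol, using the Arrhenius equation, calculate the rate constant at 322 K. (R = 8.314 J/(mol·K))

5.71e-04 s⁻¹

Step 1: Use the Arrhenius equation: k = A × exp(-Eₐ/RT)
Step 2: Convert Eₐ to J/mol: 78.6 kJ/mol = 78600 J/mol
Step 3: Calculate the exponent: -Eₐ/(RT) = -78600/(8.314 × 322) = -29.36004
Step 4: k = 3.22e+09 × exp(-29.36004)
Step 5: k = 3.22e+09 × 1.77458e-13 = 5.7141e-04 s⁻¹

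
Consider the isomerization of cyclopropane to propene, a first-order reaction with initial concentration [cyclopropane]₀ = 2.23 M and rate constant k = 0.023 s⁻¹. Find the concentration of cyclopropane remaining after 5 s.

1.988 M

Step 1: For a first-order reaction: [cyclopropane] = [cyclopropane]₀ × e^(-kt)
Step 2: [cyclopropane] = 2.23 × e^(-0.023 × 5)
Step 3: [cyclopropane] = 2.23 × e^(-0.115)
Step 4: [cyclopropane] = 2.23 × 0.891366 = 1.988 M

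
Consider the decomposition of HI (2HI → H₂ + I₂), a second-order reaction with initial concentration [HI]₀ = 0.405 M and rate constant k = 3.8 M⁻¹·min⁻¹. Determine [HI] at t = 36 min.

0.00718 M

Step 1: For a second-order reaction: 1/[HI] = 1/[HI]₀ + kt
Step 2: 1/[HI] = 1/0.405 + 3.8 × 36
Step 3: 1/[HI] = 2.469 + 136.8 = 139.3
Step 4: [HI] = 1/139.3 = 0.00718 M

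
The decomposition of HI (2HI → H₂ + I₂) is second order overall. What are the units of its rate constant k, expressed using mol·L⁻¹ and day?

(mol·L⁻¹)⁻¹·day⁻¹

Step 1: For overall order n, rate = k × (concentration)^n.
Step 2: Rate has units mol·L⁻¹·day⁻¹; concentration term has units (mol·L⁻¹)^2.
Step 3: k = rate / (concentration)^n, so units of k = (mol·L⁻¹)^(1-2)·day⁻¹ = (mol·L⁻¹)⁻¹·day⁻¹.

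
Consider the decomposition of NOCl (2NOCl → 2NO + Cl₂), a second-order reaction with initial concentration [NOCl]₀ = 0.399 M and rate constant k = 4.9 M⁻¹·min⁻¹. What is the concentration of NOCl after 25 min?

0.008 M

Step 1: For a second-order reaction: 1/[NOCl] = 1/[NOCl]₀ + kt
Step 2: 1/[NOCl] = 1/0.399 + 4.9 × 25
Step 3: 1/[NOCl] = 2.506 + 122.5 = 125
Step 4: [NOCl] = 1/125 = 0.008 M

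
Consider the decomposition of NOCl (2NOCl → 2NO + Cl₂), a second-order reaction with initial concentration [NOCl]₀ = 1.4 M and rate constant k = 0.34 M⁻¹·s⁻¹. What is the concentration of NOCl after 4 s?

0.4821 M

Step 1: For a second-order reaction: 1/[NOCl] = 1/[NOCl]₀ + kt
Step 2: 1/[NOCl] = 1/1.4 + 0.34 × 4
Step 3: 1/[NOCl] = 0.7143 + 1.36 = 2.074
Step 4: [NOCl] = 1/2.074 = 0.4821 M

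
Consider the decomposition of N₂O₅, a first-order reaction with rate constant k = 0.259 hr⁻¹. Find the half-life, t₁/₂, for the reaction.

2.676 hr

Step 1: For a first-order reaction, t₁/₂ = ln(2)/k
Step 2: t₁/₂ = ln(2)/0.259
Step 3: t₁/₂ = 0.6931/0.259 = 2.676 hr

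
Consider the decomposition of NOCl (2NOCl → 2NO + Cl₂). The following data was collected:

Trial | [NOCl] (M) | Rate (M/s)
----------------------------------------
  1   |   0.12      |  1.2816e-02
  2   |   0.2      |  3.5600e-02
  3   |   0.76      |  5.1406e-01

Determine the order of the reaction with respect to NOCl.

second order (2)

Step 1: Compare trials to find order n where rate₂/rate₁ = ([NOCl]₂/[NOCl]₁)^n
Step 2: rate₂/rate₁ = 3.5600e-02/1.2816e-02 = 2.778
Step 3: [NOCl]₂/[NOCl]₁ = 0.2/0.12 = 1.667
Step 4: n = ln(2.778)/ln(1.667) = 2.00 ≈ 2
Step 5: The reaction is second order in NOCl.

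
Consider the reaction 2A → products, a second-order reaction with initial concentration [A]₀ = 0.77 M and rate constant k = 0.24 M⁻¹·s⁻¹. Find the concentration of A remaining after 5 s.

0.4002 M

Step 1: For a second-order reaction: 1/[A] = 1/[A]₀ + kt
Step 2: 1/[A] = 1/0.77 + 0.24 × 5
Step 3: 1/[A] = 1.299 + 1.2 = 2.499
Step 4: [A] = 1/2.499 = 0.4002 M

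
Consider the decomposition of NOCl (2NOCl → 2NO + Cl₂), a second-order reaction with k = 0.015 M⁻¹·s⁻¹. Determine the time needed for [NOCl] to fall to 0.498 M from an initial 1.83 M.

97.44 s

Step 1: For second-order: t = (1/[NOCl] - 1/[NOCl]₀)/k
Step 2: t = (1/0.498 - 1/1.83)/0.015
Step 3: t = (2.008 - 0.5464)/0.015
Step 4: t = 1.462/0.015 = 97.44 s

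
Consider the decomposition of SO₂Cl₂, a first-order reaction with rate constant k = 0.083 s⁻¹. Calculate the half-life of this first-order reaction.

8.351 s

Step 1: For a first-order reaction, t₁/₂ = ln(2)/k
Step 2: t₁/₂ = ln(2)/0.083
Step 3: t₁/₂ = 0.6931/0.083 = 8.351 s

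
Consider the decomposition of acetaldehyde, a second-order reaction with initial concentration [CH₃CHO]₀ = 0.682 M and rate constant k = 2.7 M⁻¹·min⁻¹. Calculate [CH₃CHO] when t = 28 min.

0.01298 M

Step 1: For a second-order reaction: 1/[CH₃CHO] = 1/[CH₃CHO]₀ + kt
Step 2: 1/[CH₃CHO] = 1/0.682 + 2.7 × 28
Step 3: 1/[CH₃CHO] = 1.466 + 75.6 = 77.07
Step 4: [CH₃CHO] = 1/77.07 = 0.01298 M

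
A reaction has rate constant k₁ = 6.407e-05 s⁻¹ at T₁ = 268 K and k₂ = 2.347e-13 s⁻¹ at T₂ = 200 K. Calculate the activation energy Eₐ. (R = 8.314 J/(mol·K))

127.3 kJ/mol

Step 1: Use the two-temperature Arrhenius form: ln(k₂/k₁) = -Eₐ/R × (1/T₂ - 1/T₁)
Step 2: ln(k₂/k₁) = ln(2.347e-13/6.407e-05) = ln(3.66318e-09) = -19.4249
Step 3: 1/T₂ - 1/T₁ = 1/200 - 1/268 = 1.268657e-03 K⁻¹
Step 4: Eₐ = -R × ln(k₂/k₁) / (1/T₂ - 1/T₁) = -8.314 × -19.4249 / 1.268657e-03
Step 5: Eₐ = 1.2730e+05 J/mol = 127.3 kJ/mol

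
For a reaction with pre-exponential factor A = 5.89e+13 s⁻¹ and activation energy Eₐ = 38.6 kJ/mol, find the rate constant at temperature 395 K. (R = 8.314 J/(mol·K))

4.63e+08 s⁻¹

Step 1: Use the Arrhenius equation: k = A × exp(-Eₐ/RT)
Step 2: Convert Eₐ to J/mol: 38.6 kJ/mol = 38600 J/mol
Step 3: Calculate the exponent: -Eₐ/(RT) = -38600/(8.314 × 395) = -11.75385
Step 4: k = 5.89e+13 × exp(-11.75385)
Step 5: k = 5.89e+13 × 7.85901e-06 = 4.6290e+08 s⁻¹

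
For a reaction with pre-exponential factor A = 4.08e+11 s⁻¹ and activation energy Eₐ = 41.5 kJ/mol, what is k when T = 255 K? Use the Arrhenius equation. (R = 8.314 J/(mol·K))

1.29e+03 s⁻¹

Step 1: Use the Arrhenius equation: k = A × exp(-Eₐ/RT)
Step 2: Convert Eₐ to J/mol: 41.5 kJ/mol = 41500 J/mol
Step 3: Calculate the exponent: -Eₐ/(RT) = -41500/(8.314 × 255) = -19.57483
Step 4: k = 4.08e+11 × exp(-19.57483)
Step 5: k = 4.08e+11 × 3.15326e-09 = 1.2865e+03 s⁻¹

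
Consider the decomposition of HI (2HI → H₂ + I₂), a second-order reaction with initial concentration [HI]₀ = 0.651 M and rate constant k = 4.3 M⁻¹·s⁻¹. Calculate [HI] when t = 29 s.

0.007922 M

Step 1: For a second-order reaction: 1/[HI] = 1/[HI]₀ + kt
Step 2: 1/[HI] = 1/0.651 + 4.3 × 29
Step 3: 1/[HI] = 1.536 + 124.7 = 126.2
Step 4: [HI] = 1/126.2 = 0.007922 M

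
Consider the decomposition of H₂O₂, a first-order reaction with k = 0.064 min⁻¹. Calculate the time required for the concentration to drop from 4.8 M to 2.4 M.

10.83 min

Step 1: For first-order: t = ln([H₂O₂]₀/[H₂O₂])/k
Step 2: t = ln(4.8/2.4)/0.064
Step 3: t = ln(2)/0.064
Step 4: t = 0.6931/0.064 = 10.83 min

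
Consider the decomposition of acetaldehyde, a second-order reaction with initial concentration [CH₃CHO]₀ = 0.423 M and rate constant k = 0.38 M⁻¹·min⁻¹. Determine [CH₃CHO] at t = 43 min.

0.05346 M

Step 1: For a second-order reaction: 1/[CH₃CHO] = 1/[CH₃CHO]₀ + kt
Step 2: 1/[CH₃CHO] = 1/0.423 + 0.38 × 43
Step 3: 1/[CH₃CHO] = 2.364 + 16.34 = 18.7
Step 4: [CH₃CHO] = 1/18.7 = 0.05346 M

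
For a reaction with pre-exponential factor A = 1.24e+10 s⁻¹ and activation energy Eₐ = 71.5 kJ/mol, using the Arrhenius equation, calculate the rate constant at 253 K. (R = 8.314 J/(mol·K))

2.14e-05 s⁻¹

Step 1: Use the Arrhenius equation: k = A × exp(-Eₐ/RT)
Step 2: Convert Eₐ to J/mol: 71.5 kJ/mol = 71500 J/mol
Step 3: Calculate the exponent: -Eₐ/(RT) = -71500/(8.314 × 253) = -33.99190
Step 4: k = 1.24e+10 × exp(-33.99190)
Step 5: k = 1.24e+10 × 1.72785e-15 = 2.1425e-05 s⁻¹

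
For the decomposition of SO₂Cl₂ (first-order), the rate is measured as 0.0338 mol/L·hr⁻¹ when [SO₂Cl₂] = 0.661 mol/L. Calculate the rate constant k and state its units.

0.05113 hr⁻¹

Step 1: rate = k[SO₂Cl₂]^1, so k = rate / [SO₂Cl₂]^1.
Step 2: k = 0.0338 / (0.661)^1 = 0.0338 / 0.661.
Step 3: k = 0.05113 hr⁻¹.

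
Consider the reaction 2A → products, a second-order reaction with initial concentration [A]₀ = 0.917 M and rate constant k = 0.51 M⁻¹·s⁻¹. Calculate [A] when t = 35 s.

0.0528 M

Step 1: For a second-order reaction: 1/[A] = 1/[A]₀ + kt
Step 2: 1/[A] = 1/0.917 + 0.51 × 35
Step 3: 1/[A] = 1.091 + 17.85 = 18.94
Step 4: [A] = 1/18.94 = 0.0528 M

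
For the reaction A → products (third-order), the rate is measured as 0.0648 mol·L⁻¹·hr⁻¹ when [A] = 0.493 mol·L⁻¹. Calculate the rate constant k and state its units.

0.5408 (mol·L⁻¹)⁻²·hr⁻¹

Step 1: rate = k[A]^3, so k = rate / [A]^3.
Step 2: k = 0.0648 / (0.493)^3 = 0.0648 / 0.1198.
Step 3: k = 0.5408 (mol·L⁻¹)⁻²·hr⁻¹.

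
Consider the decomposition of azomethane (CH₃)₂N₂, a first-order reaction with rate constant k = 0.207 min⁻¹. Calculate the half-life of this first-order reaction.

3.349 min

Step 1: For a first-order reaction, t₁/₂ = ln(2)/k
Step 2: t₁/₂ = ln(2)/0.207
Step 3: t₁/₂ = 0.6931/0.207 = 3.349 min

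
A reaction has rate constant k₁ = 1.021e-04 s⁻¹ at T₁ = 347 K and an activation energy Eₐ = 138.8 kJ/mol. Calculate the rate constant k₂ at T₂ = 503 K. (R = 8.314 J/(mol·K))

3.085e+02 s⁻¹

Step 1: Use the two-temperature Arrhenius form: ln(k₂/k₁) = -Eₐ/R × (1/T₂ - 1/T₁)
Step 2: Convert Eₐ to J/mol: 138.8 kJ/mol = 138800 J/mol
Step 3: 1/T₂ - 1/T₁ = 1/503 - 1/347 = -8.937728e-04 K⁻¹
Step 4: ln(k₂/k₁) = -138800/8.314 × -8.937728e-04 = 14.92130
Step 5: k₂ = k₁ × exp(14.92130) = 1.021e-04 × 3.02161e+06 = 3.085e+02 s⁻¹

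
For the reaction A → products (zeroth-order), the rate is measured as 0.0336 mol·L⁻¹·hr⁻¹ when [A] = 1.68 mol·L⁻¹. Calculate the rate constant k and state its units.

0.0336 mol·L⁻¹·hr⁻¹

Step 1: For a zeroth-order reaction, rate = k (independent of concentration).
Step 2: k = rate = 0.0336 mol·L⁻¹·hr⁻¹.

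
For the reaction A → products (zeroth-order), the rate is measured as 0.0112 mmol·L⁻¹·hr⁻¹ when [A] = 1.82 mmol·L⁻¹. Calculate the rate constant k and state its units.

0.0112 mmol·L⁻¹·hr⁻¹

Step 1: For a zeroth-order reaction, rate = k (independent of concentration).
Step 2: k = rate = 0.0112 mmol·L⁻¹·hr⁻¹.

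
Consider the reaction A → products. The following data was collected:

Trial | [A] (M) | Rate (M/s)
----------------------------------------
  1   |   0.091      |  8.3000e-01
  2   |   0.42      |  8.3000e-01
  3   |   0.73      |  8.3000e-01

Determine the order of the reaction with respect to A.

zeroth order (0)

Step 1: Compare trials - when concentration changes, rate stays constant.
Step 2: rate₂/rate₁ = 8.3000e-01/8.3000e-01 = 1
Step 3: [A]₂/[A]₁ = 0.42/0.091 = 4.615
Step 4: Since rate ratio ≈ (conc ratio)^0, the reaction is zeroth order.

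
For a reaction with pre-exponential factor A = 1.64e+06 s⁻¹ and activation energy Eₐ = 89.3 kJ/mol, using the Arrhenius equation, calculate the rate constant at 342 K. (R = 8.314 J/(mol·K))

3.76e-08 s⁻¹

Step 1: Use the Arrhenius equation: k = A × exp(-Eₐ/RT)
Step 2: Convert Eₐ to J/mol: 89.3 kJ/mol = 89300 J/mol
Step 3: Calculate the exponent: -Eₐ/(RT) = -89300/(8.314 × 342) = -31.40620
Step 4: k = 1.64e+06 × exp(-31.40620)
Step 5: k = 1.64e+06 × 2.29330e-14 = 3.7610e-08 s⁻¹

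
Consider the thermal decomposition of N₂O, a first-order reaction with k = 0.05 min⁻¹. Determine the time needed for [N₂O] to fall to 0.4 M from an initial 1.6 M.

27.73 min

Step 1: For first-order: t = ln([N₂O]₀/[N₂O])/k
Step 2: t = ln(1.6/0.4)/0.05
Step 3: t = ln(4)/0.05
Step 4: t = 1.386/0.05 = 27.73 min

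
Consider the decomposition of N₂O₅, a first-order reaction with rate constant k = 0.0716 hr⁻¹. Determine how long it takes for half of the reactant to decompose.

9.681 hr

Step 1: For a first-order reaction, t₁/₂ = ln(2)/k
Step 2: t₁/₂ = ln(2)/0.0716
Step 3: t₁/₂ = 0.6931/0.0716 = 9.681 hr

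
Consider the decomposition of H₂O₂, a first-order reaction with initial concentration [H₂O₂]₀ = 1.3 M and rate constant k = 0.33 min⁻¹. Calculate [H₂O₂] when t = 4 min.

0.3473 M

Step 1: For a first-order reaction: [H₂O₂] = [H₂O₂]₀ × e^(-kt)
Step 2: [H₂O₂] = 1.3 × e^(-0.33 × 4)
Step 3: [H₂O₂] = 1.3 × e^(-1.32)
Step 4: [H₂O₂] = 1.3 × 0.267135 = 0.3473 M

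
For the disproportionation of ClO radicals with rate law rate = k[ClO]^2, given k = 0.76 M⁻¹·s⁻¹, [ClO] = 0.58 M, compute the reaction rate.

0.2557 M/s

Step 1: Identify the rate law: rate = k[ClO]^2
Step 2: Substitute values: rate = 0.76 × (0.58)^2
Step 3: Calculate: rate = 0.76 × 0.3364 = 0.255664 M/s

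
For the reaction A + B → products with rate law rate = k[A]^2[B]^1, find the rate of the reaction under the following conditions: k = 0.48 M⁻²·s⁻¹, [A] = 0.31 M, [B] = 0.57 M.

0.02629 M/s

Step 1: The rate law is rate = k[A]^2[B]^1
Step 2: Substitute: rate = 0.48 × (0.31)^2 × (0.57)^1
Step 3: rate = 0.48 × 0.0961 × 0.57 = 0.026293 M/s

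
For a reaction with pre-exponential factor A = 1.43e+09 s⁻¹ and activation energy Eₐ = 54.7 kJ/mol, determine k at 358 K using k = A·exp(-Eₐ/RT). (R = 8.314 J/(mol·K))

1.49e+01 s⁻¹

Step 1: Use the Arrhenius equation: k = A × exp(-Eₐ/RT)
Step 2: Convert Eₐ to J/mol: 54.7 kJ/mol = 54700 J/mol
Step 3: Calculate the exponent: -Eₐ/(RT) = -54700/(8.314 × 358) = -18.37783
Step 4: k = 1.43e+09 × exp(-18.37783)
Step 5: k = 1.43e+09 × 1.04378e-08 = 1.4926e+01 s⁻¹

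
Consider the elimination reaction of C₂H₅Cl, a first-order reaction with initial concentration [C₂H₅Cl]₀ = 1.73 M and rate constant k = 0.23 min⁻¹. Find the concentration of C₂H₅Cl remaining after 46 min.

4.398e-05 M

Step 1: For a first-order reaction: [C₂H₅Cl] = [C₂H₅Cl]₀ × e^(-kt)
Step 2: [C₂H₅Cl] = 1.73 × e^(-0.23 × 46)
Step 3: [C₂H₅Cl] = 1.73 × e^(-10.58)
Step 4: [C₂H₅Cl] = 1.73 × 2.54193e-05 = 4.398e-05 M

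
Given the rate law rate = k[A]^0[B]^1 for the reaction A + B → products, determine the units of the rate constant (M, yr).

yr⁻¹

Step 1: Overall order = 0 + 1 = 1.
Step 2: rate has units M·yr⁻¹; [A]^0[B]^1 has units M^1.
Step 3: k = rate/([A]^0[B]^1), so units of k = M^(1-1)·yr⁻¹ = yr⁻¹.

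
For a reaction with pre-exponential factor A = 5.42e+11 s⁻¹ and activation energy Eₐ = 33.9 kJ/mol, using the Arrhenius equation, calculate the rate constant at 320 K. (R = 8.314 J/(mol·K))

1.59e+06 s⁻¹

Step 1: Use the Arrhenius equation: k = A × exp(-Eₐ/RT)
Step 2: Convert Eₐ to J/mol: 33.9 kJ/mol = 33900 J/mol
Step 3: Calculate the exponent: -Eₐ/(RT) = -33900/(8.314 × 320) = -12.74206
Step 4: k = 5.42e+11 × exp(-12.74206)
Step 5: k = 5.42e+11 × 2.92546e-06 = 1.5856e+06 s⁻¹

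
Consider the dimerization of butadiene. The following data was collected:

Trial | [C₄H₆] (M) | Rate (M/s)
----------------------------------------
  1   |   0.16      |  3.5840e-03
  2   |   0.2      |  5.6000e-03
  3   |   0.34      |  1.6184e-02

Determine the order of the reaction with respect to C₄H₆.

second order (2)

Step 1: Compare trials to find order n where rate₂/rate₁ = ([C₄H₆]₂/[C₄H₆]₁)^n
Step 2: rate₂/rate₁ = 5.6000e-03/3.5840e-03 = 1.563
Step 3: [C₄H₆]₂/[C₄H₆]₁ = 0.2/0.16 = 1.25
Step 4: n = ln(1.563)/ln(1.25) = 2.00 ≈ 2
Step 5: The reaction is second order in C₄H₆.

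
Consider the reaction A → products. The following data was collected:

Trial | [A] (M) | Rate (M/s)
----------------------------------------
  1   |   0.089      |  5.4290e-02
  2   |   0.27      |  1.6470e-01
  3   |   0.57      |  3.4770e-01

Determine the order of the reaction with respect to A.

first order (1)

Step 1: Compare trials to find order n where rate₂/rate₁ = ([A]₂/[A]₁)^n
Step 2: rate₂/rate₁ = 1.6470e-01/5.4290e-02 = 3.034
Step 3: [A]₂/[A]₁ = 0.27/0.089 = 3.034
Step 4: n = ln(3.034)/ln(3.034) = 1.00 ≈ 1
Step 5: The reaction is first order in A.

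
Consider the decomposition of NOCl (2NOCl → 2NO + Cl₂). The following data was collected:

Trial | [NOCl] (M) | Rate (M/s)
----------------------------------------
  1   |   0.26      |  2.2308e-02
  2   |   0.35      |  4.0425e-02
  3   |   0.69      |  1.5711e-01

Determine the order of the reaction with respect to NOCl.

second order (2)

Step 1: Compare trials to find order n where rate₂/rate₁ = ([NOCl]₂/[NOCl]₁)^n
Step 2: rate₂/rate₁ = 4.0425e-02/2.2308e-02 = 1.812
Step 3: [NOCl]₂/[NOCl]₁ = 0.35/0.26 = 1.346
Step 4: n = ln(1.812)/ln(1.346) = 2.00 ≈ 2
Step 5: The reaction is second order in NOCl.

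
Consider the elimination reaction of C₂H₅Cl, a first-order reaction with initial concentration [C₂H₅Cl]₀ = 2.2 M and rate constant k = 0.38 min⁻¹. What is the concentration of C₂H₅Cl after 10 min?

0.04922 M

Step 1: For a first-order reaction: [C₂H₅Cl] = [C₂H₅Cl]₀ × e^(-kt)
Step 2: [C₂H₅Cl] = 2.2 × e^(-0.38 × 10)
Step 3: [C₂H₅Cl] = 2.2 × e^(-3.8)
Step 4: [C₂H₅Cl] = 2.2 × 0.0223708 = 0.04922 M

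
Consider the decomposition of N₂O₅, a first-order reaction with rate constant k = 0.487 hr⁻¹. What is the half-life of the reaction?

1.423 hr

Step 1: For a first-order reaction, t₁/₂ = ln(2)/k
Step 2: t₁/₂ = ln(2)/0.487
Step 3: t₁/₂ = 0.6931/0.487 = 1.423 hr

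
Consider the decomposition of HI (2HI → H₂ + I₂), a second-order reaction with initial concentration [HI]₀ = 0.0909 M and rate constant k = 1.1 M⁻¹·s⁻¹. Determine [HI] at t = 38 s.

0.01894 M

Step 1: For a second-order reaction: 1/[HI] = 1/[HI]₀ + kt
Step 2: 1/[HI] = 1/0.0909 + 1.1 × 38
Step 3: 1/[HI] = 11 + 41.8 = 52.8
Step 4: [HI] = 1/52.8 = 0.01894 M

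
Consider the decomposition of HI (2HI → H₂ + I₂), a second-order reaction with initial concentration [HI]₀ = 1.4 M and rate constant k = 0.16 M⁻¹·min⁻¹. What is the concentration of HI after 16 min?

0.3054 M

Step 1: For a second-order reaction: 1/[HI] = 1/[HI]₀ + kt
Step 2: 1/[HI] = 1/1.4 + 0.16 × 16
Step 3: 1/[HI] = 0.7143 + 2.56 = 3.274
Step 4: [HI] = 1/3.274 = 0.3054 M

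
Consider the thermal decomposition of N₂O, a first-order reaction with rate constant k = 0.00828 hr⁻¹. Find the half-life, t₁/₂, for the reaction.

83.71 hr

Step 1: For a first-order reaction, t₁/₂ = ln(2)/k
Step 2: t₁/₂ = ln(2)/0.00828
Step 3: t₁/₂ = 0.6931/0.00828 = 83.71 hr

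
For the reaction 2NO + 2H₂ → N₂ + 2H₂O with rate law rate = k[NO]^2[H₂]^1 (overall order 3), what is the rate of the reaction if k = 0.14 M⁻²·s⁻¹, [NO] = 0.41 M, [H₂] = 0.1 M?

0.002353 M/s

Step 1: The rate law is rate = k[NO]^2[H₂]^1, overall order = 2+1 = 3
Step 2: Substitute values: rate = 0.14 × (0.41)^2 × (0.1)^1
Step 3: rate = 0.14 × 0.1681 × 0.1 = 0.0023534 M/s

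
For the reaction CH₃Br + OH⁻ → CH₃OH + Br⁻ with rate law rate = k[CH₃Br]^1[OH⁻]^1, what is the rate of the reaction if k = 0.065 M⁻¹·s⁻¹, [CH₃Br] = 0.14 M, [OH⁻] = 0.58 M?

0.005278 M/s

Step 1: The rate law is rate = k[CH₃Br]^1[OH⁻]^1
Step 2: Substitute: rate = 0.065 × (0.14)^1 × (0.58)^1
Step 3: rate = 0.065 × 0.14 × 0.58 = 0.005278 M/s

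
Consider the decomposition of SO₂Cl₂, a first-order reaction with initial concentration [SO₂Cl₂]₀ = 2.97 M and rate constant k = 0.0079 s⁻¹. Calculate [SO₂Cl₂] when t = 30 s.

2.343 M

Step 1: For a first-order reaction: [SO₂Cl₂] = [SO₂Cl₂]₀ × e^(-kt)
Step 2: [SO₂Cl₂] = 2.97 × e^(-0.0079 × 30)
Step 3: [SO₂Cl₂] = 2.97 × e^(-0.237)
Step 4: [SO₂Cl₂] = 2.97 × 0.788991 = 2.343 M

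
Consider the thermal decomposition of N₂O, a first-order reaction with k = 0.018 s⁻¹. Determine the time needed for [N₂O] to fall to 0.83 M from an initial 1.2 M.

20.48 s

Step 1: For first-order: t = ln([N₂O]₀/[N₂O])/k
Step 2: t = ln(1.2/0.83)/0.018
Step 3: t = ln(1.446)/0.018
Step 4: t = 0.3687/0.018 = 20.48 s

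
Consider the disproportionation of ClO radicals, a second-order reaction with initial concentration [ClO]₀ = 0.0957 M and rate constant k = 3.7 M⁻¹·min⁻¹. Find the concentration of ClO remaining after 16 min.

0.01436 M

Step 1: For a second-order reaction: 1/[ClO] = 1/[ClO]₀ + kt
Step 2: 1/[ClO] = 1/0.0957 + 3.7 × 16
Step 3: 1/[ClO] = 10.45 + 59.2 = 69.65
Step 4: [ClO] = 1/69.65 = 0.01436 M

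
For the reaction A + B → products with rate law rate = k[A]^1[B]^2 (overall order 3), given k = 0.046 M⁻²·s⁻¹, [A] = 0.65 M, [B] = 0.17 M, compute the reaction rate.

0.0008641 M/s

Step 1: The rate law is rate = k[A]^1[B]^2, overall order = 1+2 = 3
Step 2: Substitute values: rate = 0.046 × (0.65)^1 × (0.17)^2
Step 3: rate = 0.046 × 0.65 × 0.0289 = 0.00086411 M/s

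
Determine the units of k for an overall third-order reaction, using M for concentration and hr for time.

M⁻²·hr⁻¹

Step 1: For overall order n, rate = k × (concentration)^n.
Step 2: Rate has units M·hr⁻¹; concentration term has units M^3.
Step 3: k = rate / (concentration)^n, so units of k = M^(1-3)·hr⁻¹ = M⁻²·hr⁻¹.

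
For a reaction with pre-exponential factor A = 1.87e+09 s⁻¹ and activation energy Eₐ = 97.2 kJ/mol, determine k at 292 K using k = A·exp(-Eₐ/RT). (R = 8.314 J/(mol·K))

7.65e-09 s⁻¹

Step 1: Use the Arrhenius equation: k = A × exp(-Eₐ/RT)
Step 2: Convert Eₐ to J/mol: 97.2 kJ/mol = 97200 J/mol
Step 3: Calculate the exponent: -Eₐ/(RT) = -97200/(8.314 × 292) = -40.03809
Step 4: k = 1.87e+09 × exp(-40.03809)
Step 5: k = 1.87e+09 × 4.08958e-18 = 7.6475e-09 s⁻¹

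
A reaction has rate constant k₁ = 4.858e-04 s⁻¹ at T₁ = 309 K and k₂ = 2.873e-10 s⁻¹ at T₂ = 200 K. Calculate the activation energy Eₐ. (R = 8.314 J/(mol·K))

67.6 kJ/mol

Step 1: Use the two-temperature Arrhenius form: ln(k₂/k₁) = -Eₐ/R × (1/T₂ - 1/T₁)
Step 2: ln(k₂/k₁) = ln(2.873e-10/4.858e-04) = ln(5.91396e-07) = -14.3408
Step 3: 1/T₂ - 1/T₁ = 1/200 - 1/309 = 1.763754e-03 K⁻¹
Step 4: Eₐ = -R × ln(k₂/k₁) / (1/T₂ - 1/T₁) = -8.314 × -14.3408 / 1.763754e-03
Step 5: Eₐ = 6.7600e+04 J/mol = 67.6 kJ/mol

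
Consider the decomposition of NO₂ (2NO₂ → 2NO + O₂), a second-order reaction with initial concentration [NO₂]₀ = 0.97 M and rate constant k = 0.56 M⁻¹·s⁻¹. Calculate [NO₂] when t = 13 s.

0.1203 M

Step 1: For a second-order reaction: 1/[NO₂] = 1/[NO₂]₀ + kt
Step 2: 1/[NO₂] = 1/0.97 + 0.56 × 13
Step 3: 1/[NO₂] = 1.031 + 7.28 = 8.311
Step 4: [NO₂] = 1/8.311 = 0.1203 M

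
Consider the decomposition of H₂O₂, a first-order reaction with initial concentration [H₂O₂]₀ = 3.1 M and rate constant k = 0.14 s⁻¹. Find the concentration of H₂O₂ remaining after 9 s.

0.8793 M

Step 1: For a first-order reaction: [H₂O₂] = [H₂O₂]₀ × e^(-kt)
Step 2: [H₂O₂] = 3.1 × e^(-0.14 × 9)
Step 3: [H₂O₂] = 3.1 × e^(-1.26)
Step 4: [H₂O₂] = 3.1 × 0.283654 = 0.8793 M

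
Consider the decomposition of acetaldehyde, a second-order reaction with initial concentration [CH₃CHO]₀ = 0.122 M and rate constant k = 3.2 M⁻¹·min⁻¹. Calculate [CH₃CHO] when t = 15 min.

0.01779 M

Step 1: For a second-order reaction: 1/[CH₃CHO] = 1/[CH₃CHO]₀ + kt
Step 2: 1/[CH₃CHO] = 1/0.122 + 3.2 × 15
Step 3: 1/[CH₃CHO] = 8.197 + 48 = 56.2
Step 4: [CH₃CHO] = 1/56.2 = 0.01779 M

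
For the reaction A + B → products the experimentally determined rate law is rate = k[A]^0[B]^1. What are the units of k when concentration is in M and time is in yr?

yr⁻¹

Step 1: Overall order = 0 + 1 = 1.
Step 2: rate has units M·yr⁻¹; [A]^0[B]^1 has units M^1.
Step 3: k = rate/([A]^0[B]^1), so units of k = M^(1-1)·yr⁻¹ = yr⁻¹.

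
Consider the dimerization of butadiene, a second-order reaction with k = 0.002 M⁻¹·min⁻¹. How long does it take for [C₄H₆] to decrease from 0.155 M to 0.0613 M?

4931 min

Step 1: For second-order: t = (1/[C₄H₆] - 1/[C₄H₆]₀)/k
Step 2: t = (1/0.0613 - 1/0.155)/0.002
Step 3: t = (16.31 - 6.452)/0.002
Step 4: t = 9.862/0.002 = 4931 min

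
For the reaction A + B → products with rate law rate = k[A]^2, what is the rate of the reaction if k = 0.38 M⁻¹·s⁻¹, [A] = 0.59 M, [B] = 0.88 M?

0.1323 M/s

Step 1: The rate law is rate = k[A]^2
Step 2: Note that the rate does not depend on [B] (zero order in B).
Step 3: rate = 0.38 × (0.59)^2 = 0.132278 M/s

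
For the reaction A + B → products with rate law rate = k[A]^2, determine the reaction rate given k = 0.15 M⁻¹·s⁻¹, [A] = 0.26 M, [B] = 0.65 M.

0.01014 M/s

Step 1: The rate law is rate = k[A]^2
Step 2: Note that the rate does not depend on [B] (zero order in B).
Step 3: rate = 0.15 × (0.26)^2 = 0.01014 M/s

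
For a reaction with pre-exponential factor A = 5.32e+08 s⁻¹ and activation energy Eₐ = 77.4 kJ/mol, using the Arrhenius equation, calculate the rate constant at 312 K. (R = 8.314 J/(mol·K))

5.85e-05 s⁻¹

Step 1: Use the Arrhenius equation: k = A × exp(-Eₐ/RT)
Step 2: Convert Eₐ to J/mol: 77.4 kJ/mol = 77400 J/mol
Step 3: Calculate the exponent: -Eₐ/(RT) = -77400/(8.314 × 312) = -29.83846
Step 4: k = 5.32e+08 × exp(-29.83846)
Step 5: k = 5.32e+08 × 1.09982e-13 = 5.8510e-05 s⁻¹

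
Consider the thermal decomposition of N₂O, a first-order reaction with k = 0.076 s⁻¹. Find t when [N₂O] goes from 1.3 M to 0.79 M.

6.554 s

Step 1: For first-order: t = ln([N₂O]₀/[N₂O])/k
Step 2: t = ln(1.3/0.79)/0.076
Step 3: t = ln(1.646)/0.076
Step 4: t = 0.4981/0.076 = 6.554 s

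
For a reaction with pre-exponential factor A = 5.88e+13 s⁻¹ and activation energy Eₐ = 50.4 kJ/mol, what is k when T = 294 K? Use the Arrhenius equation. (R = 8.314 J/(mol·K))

6.52e+04 s⁻¹

Step 1: Use the Arrhenius equation: k = A × exp(-Eₐ/RT)
Step 2: Convert Eₐ to J/mol: 50.4 kJ/mol = 50400 J/mol
Step 3: Calculate the exponent: -Eₐ/(RT) = -50400/(8.314 × 294) = -20.61927
Step 4: k = 5.88e+13 × exp(-20.61927)
Step 5: k = 5.88e+13 × 1.10960e-09 = 6.5244e+04 s⁻¹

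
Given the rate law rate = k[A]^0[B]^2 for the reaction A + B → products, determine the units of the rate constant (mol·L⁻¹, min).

(mol·L⁻¹)⁻¹·min⁻¹

Step 1: Overall order = 0 + 2 = 2.
Step 2: rate has units mol·L⁻¹·min⁻¹; [A]^0[B]^2 has units (mol·L⁻¹)^2.
Step 3: k = rate/([A]^0[B]^2), so units of k = (mol·L⁻¹)^(1-2)·min⁻¹ = (mol·L⁻¹)⁻¹·min⁻¹.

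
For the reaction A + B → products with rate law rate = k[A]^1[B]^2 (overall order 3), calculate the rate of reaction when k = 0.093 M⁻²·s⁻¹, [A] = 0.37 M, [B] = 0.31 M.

0.003307 M/s

Step 1: The rate law is rate = k[A]^1[B]^2, overall order = 1+2 = 3
Step 2: Substitute values: rate = 0.093 × (0.37)^1 × (0.31)^2
Step 3: rate = 0.093 × 0.37 × 0.0961 = 0.0033068 M/s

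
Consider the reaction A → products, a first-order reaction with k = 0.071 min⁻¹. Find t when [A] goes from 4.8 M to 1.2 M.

19.53 min

Step 1: For first-order: t = ln([A]₀/[A])/k
Step 2: t = ln(4.8/1.2)/0.071
Step 3: t = ln(4)/0.071
Step 4: t = 1.386/0.071 = 19.53 min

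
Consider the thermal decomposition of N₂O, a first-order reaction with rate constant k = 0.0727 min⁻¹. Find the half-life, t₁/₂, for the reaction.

9.534 min

Step 1: For a first-order reaction, t₁/₂ = ln(2)/k
Step 2: t₁/₂ = ln(2)/0.0727
Step 3: t₁/₂ = 0.6931/0.0727 = 9.534 min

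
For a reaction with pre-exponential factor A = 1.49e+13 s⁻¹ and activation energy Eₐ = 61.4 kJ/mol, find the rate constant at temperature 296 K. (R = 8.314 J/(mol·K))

2.18e+02 s⁻¹

Step 1: Use the Arrhenius equation: k = A × exp(-Eₐ/RT)
Step 2: Convert Eₐ to J/mol: 61.4 kJ/mol = 61400 J/mol
Step 3: Calculate the exponent: -Eₐ/(RT) = -61400/(8.314 × 296) = -24.94978
Step 4: k = 1.49e+13 × exp(-24.94978)
Step 5: k = 1.49e+13 × 1.46032e-11 = 2.1759e+02 s⁻¹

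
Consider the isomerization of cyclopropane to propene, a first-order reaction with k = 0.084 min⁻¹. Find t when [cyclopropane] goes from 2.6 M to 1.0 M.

11.38 min

Step 1: For first-order: t = ln([cyclopropane]₀/[cyclopropane])/k
Step 2: t = ln(2.6/1.0)/0.084
Step 3: t = ln(2.6)/0.084
Step 4: t = 0.9555/0.084 = 11.38 min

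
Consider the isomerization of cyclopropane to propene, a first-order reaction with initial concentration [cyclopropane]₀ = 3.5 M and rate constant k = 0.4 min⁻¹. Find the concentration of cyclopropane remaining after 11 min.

0.04297 M

Step 1: For a first-order reaction: [cyclopropane] = [cyclopropane]₀ × e^(-kt)
Step 2: [cyclopropane] = 3.5 × e^(-0.4 × 11)
Step 3: [cyclopropane] = 3.5 × e^(-4.4)
Step 4: [cyclopropane] = 3.5 × 0.0122773 = 0.04297 M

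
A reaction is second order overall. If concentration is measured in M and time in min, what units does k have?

M⁻¹·min⁻¹

Step 1: For overall order n, rate = k × (concentration)^n.
Step 2: Rate has units M·min⁻¹; concentration term has units M^2.
Step 3: k = rate / (concentration)^n, so units of k = M^(1-2)·min⁻¹ = M⁻¹·min⁻¹.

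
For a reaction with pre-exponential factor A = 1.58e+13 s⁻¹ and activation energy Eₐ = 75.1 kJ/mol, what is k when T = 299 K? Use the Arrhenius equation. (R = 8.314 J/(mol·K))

1.20e+00 s⁻¹

Step 1: Use the Arrhenius equation: k = A × exp(-Eₐ/RT)
Step 2: Convert Eₐ to J/mol: 75.1 kJ/mol = 75100 J/mol
Step 3: Calculate the exponent: -Eₐ/(RT) = -75100/(8.314 × 299) = -30.21056
Step 4: k = 1.58e+13 × exp(-30.21056)
Step 5: k = 1.58e+13 × 7.58090e-14 = 1.1978e+00 s⁻¹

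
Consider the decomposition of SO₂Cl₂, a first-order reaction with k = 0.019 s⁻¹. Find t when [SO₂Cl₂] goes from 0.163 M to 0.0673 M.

46.56 s

Step 1: For first-order: t = ln([SO₂Cl₂]₀/[SO₂Cl₂])/k
Step 2: t = ln(0.163/0.0673)/0.019
Step 3: t = ln(2.422)/0.019
Step 4: t = 0.8846/0.019 = 46.56 s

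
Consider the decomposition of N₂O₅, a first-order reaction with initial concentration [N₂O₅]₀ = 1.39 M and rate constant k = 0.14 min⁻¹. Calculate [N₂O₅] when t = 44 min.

0.002936 M

Step 1: For a first-order reaction: [N₂O₅] = [N₂O₅]₀ × e^(-kt)
Step 2: [N₂O₅] = 1.39 × e^(-0.14 × 44)
Step 3: [N₂O₅] = 1.39 × e^(-6.16)
Step 4: [N₂O₅] = 1.39 × 0.00211225 = 0.002936 M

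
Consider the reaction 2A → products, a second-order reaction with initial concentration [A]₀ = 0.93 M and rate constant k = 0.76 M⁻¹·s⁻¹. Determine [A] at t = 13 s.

0.09128 M

Step 1: For a second-order reaction: 1/[A] = 1/[A]₀ + kt
Step 2: 1/[A] = 1/0.93 + 0.76 × 13
Step 3: 1/[A] = 1.075 + 9.88 = 10.96
Step 4: [A] = 1/10.96 = 0.09128 M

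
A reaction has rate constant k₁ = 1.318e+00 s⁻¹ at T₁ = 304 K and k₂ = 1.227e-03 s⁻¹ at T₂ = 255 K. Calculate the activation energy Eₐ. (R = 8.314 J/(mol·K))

91.8 kJ/mol

Step 1: Use the two-temperature Arrhenius form: ln(k₂/k₁) = -Eₐ/R × (1/T₂ - 1/T₁)
Step 2: ln(k₂/k₁) = ln(1.227e-03/1.318e+00) = ln(0.000930956) = -6.9793
Step 3: 1/T₂ - 1/T₁ = 1/255 - 1/304 = 6.320949e-04 K⁻¹
Step 4: Eₐ = -R × ln(k₂/k₁) / (1/T₂ - 1/T₁) = -8.314 × -6.9793 / 6.320949e-04
Step 5: Eₐ = 9.1799e+04 J/mol = 91.8 kJ/mol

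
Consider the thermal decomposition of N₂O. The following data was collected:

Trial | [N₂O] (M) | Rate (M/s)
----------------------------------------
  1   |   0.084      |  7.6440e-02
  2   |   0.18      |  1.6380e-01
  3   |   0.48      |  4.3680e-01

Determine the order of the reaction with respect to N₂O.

first order (1)

Step 1: Compare trials to find order n where rate₂/rate₁ = ([N₂O]₂/[N₂O]₁)^n
Step 2: rate₂/rate₁ = 1.6380e-01/7.6440e-02 = 2.143
Step 3: [N₂O]₂/[N₂O]₁ = 0.18/0.084 = 2.143
Step 4: n = ln(2.143)/ln(2.143) = 1.00 ≈ 1
Step 5: The reaction is first order in N₂O.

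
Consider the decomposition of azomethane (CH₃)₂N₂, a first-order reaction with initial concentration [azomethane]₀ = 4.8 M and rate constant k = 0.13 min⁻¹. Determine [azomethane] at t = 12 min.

1.009 M

Step 1: For a first-order reaction: [azomethane] = [azomethane]₀ × e^(-kt)
Step 2: [azomethane] = 4.8 × e^(-0.13 × 12)
Step 3: [azomethane] = 4.8 × e^(-1.56)
Step 4: [azomethane] = 4.8 × 0.210136 = 1.009 M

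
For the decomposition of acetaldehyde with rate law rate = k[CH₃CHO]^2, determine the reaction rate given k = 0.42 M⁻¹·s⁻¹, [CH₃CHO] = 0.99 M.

0.4116 M/s

Step 1: Identify the rate law: rate = k[CH₃CHO]^2
Step 2: Substitute values: rate = 0.42 × (0.99)^2
Step 3: Calculate: rate = 0.42 × 0.9801 = 0.411642 M/s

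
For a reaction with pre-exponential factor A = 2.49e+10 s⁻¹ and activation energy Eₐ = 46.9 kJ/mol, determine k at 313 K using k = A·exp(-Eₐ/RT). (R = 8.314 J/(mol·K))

3.71e+02 s⁻¹

Step 1: Use the Arrhenius equation: k = A × exp(-Eₐ/RT)
Step 2: Convert Eₐ to J/mol: 46.9 kJ/mol = 46900 J/mol
Step 3: Calculate the exponent: -Eₐ/(RT) = -46900/(8.314 × 313) = -18.02264
Step 4: k = 2.49e+10 × exp(-18.02264)
Step 5: k = 2.49e+10 × 1.48890e-08 = 3.7074e+02 s⁻¹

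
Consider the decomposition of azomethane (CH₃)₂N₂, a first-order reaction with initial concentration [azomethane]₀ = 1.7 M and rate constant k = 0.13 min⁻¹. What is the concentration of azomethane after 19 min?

0.1438 M

Step 1: For a first-order reaction: [azomethane] = [azomethane]₀ × e^(-kt)
Step 2: [azomethane] = 1.7 × e^(-0.13 × 19)
Step 3: [azomethane] = 1.7 × e^(-2.47)
Step 4: [azomethane] = 1.7 × 0.0845849 = 0.1438 M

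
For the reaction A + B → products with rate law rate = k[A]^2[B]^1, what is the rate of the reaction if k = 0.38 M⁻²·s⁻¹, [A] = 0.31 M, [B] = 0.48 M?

0.01753 M/s

Step 1: The rate law is rate = k[A]^2[B]^1
Step 2: Substitute: rate = 0.38 × (0.31)^2 × (0.48)^1
Step 3: rate = 0.38 × 0.0961 × 0.48 = 0.0175286 M/s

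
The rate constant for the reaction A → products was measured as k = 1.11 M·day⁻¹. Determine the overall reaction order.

zeroth order (0)

Step 1: The units of k for an nth-order reaction are (concentration)^(1-n)·(time)⁻¹.
Step 2: Here k has units M·day⁻¹, so the concentration exponent is 1.
Step 3: 1 - n = 1 ⇒ n = 0. The reaction is zeroth order.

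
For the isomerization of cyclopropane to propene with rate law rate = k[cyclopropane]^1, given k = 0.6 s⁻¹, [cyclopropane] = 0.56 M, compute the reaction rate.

0.336 M/s

Step 1: Identify the rate law: rate = k[cyclopropane]^1
Step 2: Substitute values: rate = 0.6 × (0.56)^1
Step 3: Calculate: rate = 0.6 × 0.56 = 0.336 M/s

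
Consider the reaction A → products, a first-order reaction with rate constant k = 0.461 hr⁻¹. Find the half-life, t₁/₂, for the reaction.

1.504 hr

Step 1: For a first-order reaction, t₁/₂ = ln(2)/k
Step 2: t₁/₂ = ln(2)/0.461
Step 3: t₁/₂ = 0.6931/0.461 = 1.504 hr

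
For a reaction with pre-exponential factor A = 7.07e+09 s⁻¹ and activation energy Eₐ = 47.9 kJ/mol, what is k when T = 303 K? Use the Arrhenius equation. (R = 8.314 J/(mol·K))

3.90e+01 s⁻¹

Step 1: Use the Arrhenius equation: k = A × exp(-Eₐ/RT)
Step 2: Convert Eₐ to J/mol: 47.9 kJ/mol = 47900 J/mol
Step 3: Calculate the exponent: -Eₐ/(RT) = -47900/(8.314 × 303) = -19.01441
Step 4: k = 7.07e+09 × exp(-19.01441)
Step 5: k = 7.07e+09 × 5.52264e-09 = 3.9045e+01 s⁻¹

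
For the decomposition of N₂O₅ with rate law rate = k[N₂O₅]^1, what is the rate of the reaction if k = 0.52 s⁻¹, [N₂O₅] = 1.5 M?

0.78 M/s

Step 1: Identify the rate law: rate = k[N₂O₅]^1
Step 2: Substitute values: rate = 0.52 × (1.5)^1
Step 3: Calculate: rate = 0.52 × 1.5 = 0.78 M/s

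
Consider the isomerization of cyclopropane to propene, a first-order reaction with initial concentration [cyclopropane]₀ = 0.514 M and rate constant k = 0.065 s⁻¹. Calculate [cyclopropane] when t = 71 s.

0.00509 M

Step 1: For a first-order reaction: [cyclopropane] = [cyclopropane]₀ × e^(-kt)
Step 2: [cyclopropane] = 0.514 × e^(-0.065 × 71)
Step 3: [cyclopropane] = 0.514 × e^(-4.615)
Step 4: [cyclopropane] = 0.514 × 0.00990218 = 0.00509 M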